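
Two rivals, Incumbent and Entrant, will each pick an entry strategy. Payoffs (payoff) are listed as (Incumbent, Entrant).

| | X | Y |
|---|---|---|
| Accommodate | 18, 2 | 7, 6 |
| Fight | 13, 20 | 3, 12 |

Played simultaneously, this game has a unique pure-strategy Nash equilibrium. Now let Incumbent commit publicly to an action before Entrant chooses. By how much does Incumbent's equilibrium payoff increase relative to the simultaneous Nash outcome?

Entrant best-responds to each possible Incumbent move:
- Accommodate: BR = Y, leader payoff 7.
- Fight: BR = X, leader payoff 13.
Maximizing over 7, 13, Incumbent chooses Fight. Subgame-perfect outcome: (Fight, X) with payoffs (13, 20).
Under simultaneous play:
Incumbent's best replies: X→Accommodate; Y→Accommodate.
Entrant's best replies: Accommodate→Y; Fight→X.
Only (Accommodate, Y) has each player best-responding; Nash payoffs (7, 6).
Incumbent's commitment gain: 13 − 7 = 6.

6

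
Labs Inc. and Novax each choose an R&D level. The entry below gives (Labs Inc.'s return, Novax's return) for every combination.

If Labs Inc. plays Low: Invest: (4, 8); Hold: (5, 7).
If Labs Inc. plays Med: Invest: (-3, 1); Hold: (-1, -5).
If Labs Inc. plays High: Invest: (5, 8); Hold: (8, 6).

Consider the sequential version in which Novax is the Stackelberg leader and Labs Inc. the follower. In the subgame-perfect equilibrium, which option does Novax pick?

Labs Inc. best-responds to each possible Novax move:
- Invest: BR = High, leader payoff 8.
- Hold: BR = High, leader payoff 6.
Maximizing over 8, 6, Novax chooses Invest. Subgame-perfect outcome: (High, Invest) with payoffs (5, 8).

Invest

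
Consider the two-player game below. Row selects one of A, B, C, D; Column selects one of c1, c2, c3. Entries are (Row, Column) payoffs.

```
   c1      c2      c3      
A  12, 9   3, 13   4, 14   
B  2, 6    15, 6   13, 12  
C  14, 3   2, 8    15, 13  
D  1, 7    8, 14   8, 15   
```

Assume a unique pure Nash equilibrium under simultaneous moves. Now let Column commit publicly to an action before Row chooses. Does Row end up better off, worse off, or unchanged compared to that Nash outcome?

Solve by backward induction (Column leads).
- c1: Row compares 12, 2, 14, 1 and picks C; Column would get 3.
- c2: Row compares 3, 15, 2, 8 and picks B; Column would get 6.
- c3: Row compares 4, 13, 15, 8 and picks C; Column would get 13.
Among 3, 6, 13, the best is 13 at c3. Subgame-perfect outcome: (C, c3) with payoffs (15, 13).
For the simultaneous game, intersect best replies.
Row's best replies: c1→C; c2→B; c3→C.
Column's best replies: A→c3; B→c3; C→c3; D→c3.
Only (C, c3) has each player best-responding; Nash payoffs (15, 13).
Row earns 15 sequentially versus 15 at the Nash outcome: unchanged.

unchanged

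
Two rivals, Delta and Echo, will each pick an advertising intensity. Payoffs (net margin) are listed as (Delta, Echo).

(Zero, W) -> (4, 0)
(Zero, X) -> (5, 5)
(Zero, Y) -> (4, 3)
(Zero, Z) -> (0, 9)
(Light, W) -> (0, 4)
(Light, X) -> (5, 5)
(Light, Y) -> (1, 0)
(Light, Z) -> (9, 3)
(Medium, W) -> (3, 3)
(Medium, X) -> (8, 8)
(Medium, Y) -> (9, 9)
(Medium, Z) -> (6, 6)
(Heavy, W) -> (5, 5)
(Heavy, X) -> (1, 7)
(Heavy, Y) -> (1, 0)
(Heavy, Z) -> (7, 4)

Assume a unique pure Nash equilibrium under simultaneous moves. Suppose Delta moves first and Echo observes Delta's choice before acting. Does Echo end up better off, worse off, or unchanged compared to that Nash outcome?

Solve by backward induction (Delta leads).
- Zero: Echo compares 0, 5, 3, 9 and picks Z; Delta would get 0.
- Light: Echo compares 4, 5, 0, 3 and picks X; Delta would get 5.
- Medium: Echo compares 3, 8, 9, 6 and picks Y; Delta would get 9.
- Heavy: Echo compares 5, 7, 0, 4 and picks X; Delta would get 1.
Delta's induced payoffs are 0, 5, 9, 1, so Delta commits to Medium. Subgame-perfect outcome: (Medium, Y) with payoffs (9, 9).
Now find the simultaneous Nash equilibrium.
Delta's best replies: W→Heavy; X→Medium; Y→Medium; Z→Light.
Echo's best replies: Zero→Z; Light→X; Medium→Y; Heavy→X.
The unique mutual best reply is (Medium, Y), giving (9, 9).
Echo earns 9 sequentially versus 9 at the Nash outcome: unchanged.

unchanged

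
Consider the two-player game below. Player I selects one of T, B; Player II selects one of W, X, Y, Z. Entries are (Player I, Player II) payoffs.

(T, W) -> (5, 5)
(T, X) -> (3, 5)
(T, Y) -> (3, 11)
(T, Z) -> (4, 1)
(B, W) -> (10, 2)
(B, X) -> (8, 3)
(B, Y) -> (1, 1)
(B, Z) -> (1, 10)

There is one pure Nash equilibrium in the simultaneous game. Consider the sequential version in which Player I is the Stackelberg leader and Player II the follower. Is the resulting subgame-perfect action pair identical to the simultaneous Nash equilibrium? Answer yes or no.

Player II best-responds to each possible Player I move:
- T: Player II compares 5, 5, 11, 1 and picks Y; Player I would get 3.
- B: Player II compares 2, 3, 1, 10 and picks Z; Player I would get 1.
Maximizing over 3, 1, Player I chooses T. Subgame-perfect outcome: (T, Y) with payoffs (3, 11).
Now find the simultaneous Nash equilibrium.
Player I's best replies: W→B; X→B; Y→T; Z→T.
Player II's best replies: T→Y; B→Z.
The unique mutual best reply is (T, Y), giving (3, 11).
Sequential outcome (T, Y) coincides with the Nash profile (T, Y).

yes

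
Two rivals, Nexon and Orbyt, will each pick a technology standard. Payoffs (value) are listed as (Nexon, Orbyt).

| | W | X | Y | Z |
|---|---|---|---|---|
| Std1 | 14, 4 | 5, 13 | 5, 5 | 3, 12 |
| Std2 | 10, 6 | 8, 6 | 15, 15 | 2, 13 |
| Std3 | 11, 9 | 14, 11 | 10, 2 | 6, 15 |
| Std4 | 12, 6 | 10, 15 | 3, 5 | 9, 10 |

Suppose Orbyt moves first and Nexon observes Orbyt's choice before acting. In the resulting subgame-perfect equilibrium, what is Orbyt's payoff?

15

Work backward from Nexon's decision.
- W: Nexon compares 14, 10, 11, 12 and picks Std1; Orbyt would get 4.
- X: Nexon compares 5, 8, 14, 10 and picks Std3; Orbyt would get 11.
- Y: Nexon compares 5, 15, 10, 3 and picks Std2; Orbyt would get 15.
- Z: Nexon compares 3, 2, 6, 9 and picks Std4; Orbyt would get 10.
Among 4, 11, 15, 10, the best is 15 at Y. Subgame-perfect outcome: (Std2, Y) with payoffs (15, 15).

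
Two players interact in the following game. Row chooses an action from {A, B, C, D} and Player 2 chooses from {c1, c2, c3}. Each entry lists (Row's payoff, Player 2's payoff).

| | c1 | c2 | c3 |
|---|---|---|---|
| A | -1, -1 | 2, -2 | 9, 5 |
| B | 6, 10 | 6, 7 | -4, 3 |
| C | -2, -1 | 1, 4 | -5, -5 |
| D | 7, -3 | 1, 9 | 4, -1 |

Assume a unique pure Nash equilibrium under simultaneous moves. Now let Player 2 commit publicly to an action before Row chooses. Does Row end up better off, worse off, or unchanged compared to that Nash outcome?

Solve by backward induction (Player 2 leads).
- c1: Row compares -1, 6, -2, 7 and picks D; Player 2 would get -3.
- c2: Row compares 2, 6, 1, 1 and picks B; Player 2 would get 7.
- c3: Row compares 9, -4, -5, 4 and picks A; Player 2 would get 5.
Player 2's induced payoffs are -3, 7, 5, so Player 2 commits to c2. Subgame-perfect outcome: (B, c2) with payoffs (6, 7).
Under simultaneous play:
Row's best replies: c1→D; c2→B; c3→A.
Player 2's best replies: A→c3; B→c1; C→c2; D→c2.
Only (A, c3) has each player best-responding; Nash payoffs (9, 5).
Row earns 6 sequentially versus 9 at the Nash outcome: worse off.

worse off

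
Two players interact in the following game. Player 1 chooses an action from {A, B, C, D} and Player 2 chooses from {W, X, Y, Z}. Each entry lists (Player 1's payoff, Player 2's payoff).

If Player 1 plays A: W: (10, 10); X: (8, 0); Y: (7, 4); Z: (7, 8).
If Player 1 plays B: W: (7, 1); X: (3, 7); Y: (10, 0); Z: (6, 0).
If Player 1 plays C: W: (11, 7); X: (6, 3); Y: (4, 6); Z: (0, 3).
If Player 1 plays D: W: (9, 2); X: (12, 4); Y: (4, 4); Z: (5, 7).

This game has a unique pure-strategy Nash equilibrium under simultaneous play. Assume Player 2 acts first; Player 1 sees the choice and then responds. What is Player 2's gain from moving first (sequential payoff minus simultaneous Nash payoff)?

1

Player 1 best-responds to each possible Player 2 move:
- W → Player 1 plays C (best of 10, 7, 11, 9); Player 2 gets 7.
- X → Player 1 plays D (best of 8, 3, 6, 12); Player 2 gets 4.
- Y → Player 1 plays B (best of 7, 10, 4, 4); Player 2 gets 0.
- Z → Player 1 plays A (best of 7, 6, 0, 5); Player 2 gets 8.
Maximizing over 7, 4, 0, 8, Player 2 chooses Z. Subgame-perfect outcome: (A, Z) with payoffs (7, 8).
For the simultaneous game, intersect best replies.
Player 1's best replies: W→C; X→D; Y→B; Z→A.
Player 2's best replies: A→W; B→X; C→W; D→Z.
The unique mutual best reply is (C, W), giving (11, 7).
Player 2's commitment gain: 8 − 7 = 1.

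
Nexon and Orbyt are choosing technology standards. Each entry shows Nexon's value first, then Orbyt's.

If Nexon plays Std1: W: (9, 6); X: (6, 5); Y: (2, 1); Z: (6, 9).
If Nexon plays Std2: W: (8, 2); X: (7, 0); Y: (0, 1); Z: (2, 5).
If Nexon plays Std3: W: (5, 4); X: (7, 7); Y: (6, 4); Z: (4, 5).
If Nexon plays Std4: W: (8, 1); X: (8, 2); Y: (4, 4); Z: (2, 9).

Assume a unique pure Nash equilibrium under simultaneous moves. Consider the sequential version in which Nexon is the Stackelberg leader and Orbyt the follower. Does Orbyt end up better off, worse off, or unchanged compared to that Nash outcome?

worse off

Work backward from Orbyt's decision.
- Std1: Orbyt compares 6, 5, 1, 9 and picks Z; Nexon would get 6.
- Std2: Orbyt compares 2, 0, 1, 5 and picks Z; Nexon would get 2.
- Std3: Orbyt compares 4, 7, 4, 5 and picks X; Nexon would get 7.
- Std4: Orbyt compares 1, 2, 4, 9 and picks Z; Nexon would get 2.
Maximizing over 6, 2, 7, 2, Nexon chooses Std3. Subgame-perfect outcome: (Std3, X) with payoffs (7, 7).
For the simultaneous game, intersect best replies.
Nexon's best replies: W→Std1; X→Std4; Y→Std3; Z→Std1.
Orbyt's best replies: Std1→Z; Std2→Z; Std3→X; Std4→Z.
Only (Std1, Z) has each player best-responding; Nash payoffs (6, 9).
Orbyt earns 7 sequentially versus 9 at the Nash outcome: worse off.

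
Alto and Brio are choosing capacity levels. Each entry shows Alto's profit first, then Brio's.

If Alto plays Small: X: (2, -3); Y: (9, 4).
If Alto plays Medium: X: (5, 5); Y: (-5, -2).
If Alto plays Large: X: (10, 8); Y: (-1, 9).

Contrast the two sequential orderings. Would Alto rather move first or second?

second

If Alto leads: Brio's best replies are Small→Y, Medium→X, Large→Y; Alto's induced payoffs 9, 5, -1; outcome (Small, Y), payoffs (9, 4).
If Brio leads: Alto's best replies are X→Large, Y→Small; Brio's induced payoffs 8, 4; outcome (Large, X), payoffs (10, 8).
Alto gets 9 moving first and 10 moving second, so Alto prefers to move second.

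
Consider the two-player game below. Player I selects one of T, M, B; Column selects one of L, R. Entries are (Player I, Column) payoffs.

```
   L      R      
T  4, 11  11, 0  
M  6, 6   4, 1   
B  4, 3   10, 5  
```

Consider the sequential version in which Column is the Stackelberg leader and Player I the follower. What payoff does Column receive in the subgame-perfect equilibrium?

6

Work backward from Player I's decision.
- L: BR = M, leader payoff 6.
- R: BR = T, leader payoff 0.
Among 6, 0, the best is 6 at L. Subgame-perfect outcome: (M, L) with payoffs (6, 6).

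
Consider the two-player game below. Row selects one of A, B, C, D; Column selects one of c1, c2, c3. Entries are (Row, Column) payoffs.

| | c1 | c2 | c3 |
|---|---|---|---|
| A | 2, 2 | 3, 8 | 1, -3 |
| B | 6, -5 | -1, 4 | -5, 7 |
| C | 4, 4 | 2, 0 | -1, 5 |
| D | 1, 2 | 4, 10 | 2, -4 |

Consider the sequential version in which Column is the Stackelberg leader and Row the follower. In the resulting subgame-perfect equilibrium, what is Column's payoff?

10

Solve by backward induction (Column leads).
- c1: BR = B, leader payoff -5.
- c2: BR = D, leader payoff 10.
- c3: BR = D, leader payoff -4.
Column's induced payoffs are -5, 10, -4, so Column commits to c2. Subgame-perfect outcome: (D, c2) with payoffs (4, 10).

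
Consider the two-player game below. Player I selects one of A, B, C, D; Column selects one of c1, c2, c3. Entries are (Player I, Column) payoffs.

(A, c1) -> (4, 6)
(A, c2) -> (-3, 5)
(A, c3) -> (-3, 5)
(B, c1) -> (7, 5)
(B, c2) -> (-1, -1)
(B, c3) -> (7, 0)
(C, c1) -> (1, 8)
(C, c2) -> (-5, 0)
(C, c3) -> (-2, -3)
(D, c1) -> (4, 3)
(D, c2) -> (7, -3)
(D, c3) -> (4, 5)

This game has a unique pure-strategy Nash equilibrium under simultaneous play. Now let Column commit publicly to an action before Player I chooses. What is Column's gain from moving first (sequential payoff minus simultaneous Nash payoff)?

Player I best-responds to each possible Column move:
- c1: BR = B, leader payoff 5.
- c2: BR = D, leader payoff -3.
- c3: BR = B, leader payoff 0.
Among 5, -3, 0, the best is 5 at c1. Subgame-perfect outcome: (B, c1) with payoffs (7, 5).
For the simultaneous game, intersect best replies.
Player I's best replies: c1→B; c2→D; c3→B.
Column's best replies: A→c1; B→c1; C→c1; D→c3.
The unique mutual best reply is (B, c1), giving (7, 5).
Column's commitment gain: 5 − 5 = 0.

0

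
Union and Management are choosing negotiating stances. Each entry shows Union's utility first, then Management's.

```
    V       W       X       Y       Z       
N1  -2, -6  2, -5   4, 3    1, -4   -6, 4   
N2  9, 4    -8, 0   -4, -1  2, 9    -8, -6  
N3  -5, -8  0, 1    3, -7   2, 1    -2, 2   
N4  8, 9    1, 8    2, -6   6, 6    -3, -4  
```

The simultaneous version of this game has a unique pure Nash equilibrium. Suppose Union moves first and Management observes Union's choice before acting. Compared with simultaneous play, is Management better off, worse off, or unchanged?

Backward induction with Union moving first.
- N1: BR = Z, leader payoff -6.
- N2: BR = Y, leader payoff 2.
- N3: BR = Z, leader payoff -2.
- N4: BR = V, leader payoff 8.
Union's induced payoffs are -6, 2, -2, 8, so Union commits to N4. Subgame-perfect outcome: (N4, V) with payoffs (8, 9).
Under simultaneous play:
Union's best replies: V→N2; W→N1; X→N1; Y→N4; Z→N3.
Management's best replies: N1→Z; N2→Y; N3→Z; N4→V.
The unique mutual best reply is (N3, Z), giving (-2, 2).
Management earns 9 sequentially versus 2 at the Nash outcome: better off.

better off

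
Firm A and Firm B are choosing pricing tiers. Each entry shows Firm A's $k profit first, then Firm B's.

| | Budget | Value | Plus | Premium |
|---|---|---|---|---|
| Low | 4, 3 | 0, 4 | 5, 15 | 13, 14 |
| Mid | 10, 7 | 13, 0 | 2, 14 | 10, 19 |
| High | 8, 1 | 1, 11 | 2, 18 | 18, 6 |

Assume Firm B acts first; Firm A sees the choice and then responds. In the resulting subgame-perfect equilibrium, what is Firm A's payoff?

Work backward from Firm A's decision.
- Budget: Firm A compares 4, 10, 8 and picks Mid; Firm B would get 7.
- Value: Firm A compares 0, 13, 1 and picks Mid; Firm B would get 0.
- Plus: Firm A compares 5, 2, 2 and picks Low; Firm B would get 15.
- Premium: Firm A compares 13, 10, 18 and picks High; Firm B would get 6.
Firm B's induced payoffs are 7, 0, 15, 6, so Firm B commits to Plus. Subgame-perfect outcome: (Low, Plus) with payoffs (5, 15).

5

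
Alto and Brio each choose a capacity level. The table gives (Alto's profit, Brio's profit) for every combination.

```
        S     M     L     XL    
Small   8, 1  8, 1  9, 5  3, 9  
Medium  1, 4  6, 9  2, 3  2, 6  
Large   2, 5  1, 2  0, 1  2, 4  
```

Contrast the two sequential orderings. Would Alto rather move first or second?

first

If Alto leads: Brio's best replies are Small→XL, Medium→M, Large→S; Alto's induced payoffs 3, 6, 2; outcome (Medium, M), payoffs (6, 9).
If Brio leads: Alto's best replies are S→Small, M→Small, L→Small, XL→Small; Brio's induced payoffs 1, 1, 5, 9; outcome (Small, XL), payoffs (3, 9).
Alto gets 6 moving first and 3 moving second, so Alto prefers to move first.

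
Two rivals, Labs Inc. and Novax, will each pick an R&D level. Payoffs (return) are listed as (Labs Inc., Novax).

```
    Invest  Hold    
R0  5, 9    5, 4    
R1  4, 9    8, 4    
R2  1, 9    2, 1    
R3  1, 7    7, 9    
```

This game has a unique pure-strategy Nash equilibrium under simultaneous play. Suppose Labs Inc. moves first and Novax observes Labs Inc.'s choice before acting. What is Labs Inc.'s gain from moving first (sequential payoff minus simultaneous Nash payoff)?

2

Work backward from Novax's decision.
- R0: Novax compares 9, 4 and picks Invest; Labs Inc. would get 5.
- R1: Novax compares 9, 4 and picks Invest; Labs Inc. would get 4.
- R2: Novax compares 9, 1 and picks Invest; Labs Inc. would get 1.
- R3: Novax compares 7, 9 and picks Hold; Labs Inc. would get 7.
Labs Inc.'s induced payoffs are 5, 4, 1, 7, so Labs Inc. commits to R3. Subgame-perfect outcome: (R3, Hold) with payoffs (7, 9).
For the simultaneous game, intersect best replies.
Labs Inc.'s best replies: Invest→R0; Hold→R1.
Novax's best replies: R0→Invest; R1→Invest; R2→Invest; R3→Hold.
Only (R0, Invest) has each player best-responding; Nash payoffs (5, 9).
Labs Inc.'s commitment gain: 7 − 5 = 2.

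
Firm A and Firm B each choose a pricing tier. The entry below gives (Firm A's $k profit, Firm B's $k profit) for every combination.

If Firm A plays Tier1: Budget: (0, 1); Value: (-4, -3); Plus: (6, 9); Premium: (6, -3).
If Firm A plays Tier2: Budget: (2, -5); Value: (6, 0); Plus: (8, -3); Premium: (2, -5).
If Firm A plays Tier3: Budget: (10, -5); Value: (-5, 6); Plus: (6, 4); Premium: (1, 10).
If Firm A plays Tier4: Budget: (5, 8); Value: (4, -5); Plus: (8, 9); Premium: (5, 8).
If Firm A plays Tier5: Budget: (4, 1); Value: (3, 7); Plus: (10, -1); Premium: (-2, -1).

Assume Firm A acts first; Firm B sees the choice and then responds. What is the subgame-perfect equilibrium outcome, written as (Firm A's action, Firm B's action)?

Work backward from Firm B's decision.
- Tier1: BR = Plus, leader payoff 6.
- Tier2: BR = Value, leader payoff 6.
- Tier3: BR = Premium, leader payoff 1.
- Tier4: BR = Plus, leader payoff 8.
- Tier5: BR = Value, leader payoff 3.
Firm A's induced payoffs are 6, 6, 1, 8, 3, so Firm A commits to Tier4. Subgame-perfect outcome: (Tier4, Plus) with payoffs (8, 9).

(Tier4, Plus)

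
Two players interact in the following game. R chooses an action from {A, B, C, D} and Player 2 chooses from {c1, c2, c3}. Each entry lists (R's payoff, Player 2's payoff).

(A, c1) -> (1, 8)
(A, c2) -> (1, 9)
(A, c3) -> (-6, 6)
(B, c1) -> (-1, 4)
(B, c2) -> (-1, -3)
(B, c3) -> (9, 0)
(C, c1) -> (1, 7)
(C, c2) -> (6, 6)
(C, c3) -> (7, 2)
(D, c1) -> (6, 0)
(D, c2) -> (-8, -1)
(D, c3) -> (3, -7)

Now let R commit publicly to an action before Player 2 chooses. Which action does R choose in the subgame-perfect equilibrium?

D

Player 2 best-responds to each possible R move:
- A → Player 2 plays c2 (best of 8, 9, 6); R gets 1.
- B → Player 2 plays c1 (best of 4, -3, 0); R gets -1.
- C → Player 2 plays c1 (best of 7, 6, 2); R gets 1.
- D → Player 2 plays c1 (best of 0, -1, -7); R gets 6.
R's induced payoffs are 1, -1, 1, 6, so R commits to D. Subgame-perfect outcome: (D, c1) with payoffs (6, 0).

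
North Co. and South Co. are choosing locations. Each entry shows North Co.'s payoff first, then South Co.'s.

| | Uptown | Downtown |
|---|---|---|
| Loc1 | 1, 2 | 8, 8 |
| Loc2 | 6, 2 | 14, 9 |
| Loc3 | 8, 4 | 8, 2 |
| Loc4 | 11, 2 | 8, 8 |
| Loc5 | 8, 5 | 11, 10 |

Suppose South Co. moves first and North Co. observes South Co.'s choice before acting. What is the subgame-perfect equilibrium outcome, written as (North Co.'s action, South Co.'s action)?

(Loc2, Downtown)

Backward induction with South Co. moving first.
- Uptown: BR = Loc4, leader payoff 2.
- Downtown: BR = Loc2, leader payoff 9.
Maximizing over 2, 9, South Co. chooses Downtown. Subgame-perfect outcome: (Loc2, Downtown) with payoffs (14, 9).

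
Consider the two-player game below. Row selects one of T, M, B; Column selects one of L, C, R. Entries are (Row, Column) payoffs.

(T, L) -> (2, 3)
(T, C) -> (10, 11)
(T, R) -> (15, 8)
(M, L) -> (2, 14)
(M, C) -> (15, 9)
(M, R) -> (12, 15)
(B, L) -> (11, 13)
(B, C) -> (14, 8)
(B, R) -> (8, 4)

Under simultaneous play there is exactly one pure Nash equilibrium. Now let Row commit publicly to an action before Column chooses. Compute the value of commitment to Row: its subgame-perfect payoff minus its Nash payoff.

1

Solve by backward induction (Row leads).
- T: BR = C, leader payoff 10.
- M: BR = R, leader payoff 12.
- B: BR = L, leader payoff 11.
Maximizing over 10, 12, 11, Row chooses M. Subgame-perfect outcome: (M, R) with payoffs (12, 15).
Under simultaneous play:
Row's best replies: L→B; C→M; R→T.
Column's best replies: T→C; M→R; B→L.
The unique mutual best reply is (B, L), giving (11, 13).
Row's commitment gain: 12 − 11 = 1.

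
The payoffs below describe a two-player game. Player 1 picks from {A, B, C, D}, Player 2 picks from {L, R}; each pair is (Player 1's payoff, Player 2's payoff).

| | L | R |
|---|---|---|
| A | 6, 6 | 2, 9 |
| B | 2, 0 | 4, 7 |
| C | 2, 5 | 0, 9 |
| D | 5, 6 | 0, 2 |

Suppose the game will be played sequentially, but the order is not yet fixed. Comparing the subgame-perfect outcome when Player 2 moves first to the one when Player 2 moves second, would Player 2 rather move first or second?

first

If Player 1 leads: Player 2's best replies are A→R, B→R, C→R, D→L; Player 1's induced payoffs 2, 4, 0, 5; outcome (D, L), payoffs (5, 6).
If Player 2 leads: Player 1's best replies are L→A, R→B; Player 2's induced payoffs 6, 7; outcome (B, R), payoffs (4, 7).
Player 2 gets 7 moving first and 6 moving second, so Player 2 prefers to move first.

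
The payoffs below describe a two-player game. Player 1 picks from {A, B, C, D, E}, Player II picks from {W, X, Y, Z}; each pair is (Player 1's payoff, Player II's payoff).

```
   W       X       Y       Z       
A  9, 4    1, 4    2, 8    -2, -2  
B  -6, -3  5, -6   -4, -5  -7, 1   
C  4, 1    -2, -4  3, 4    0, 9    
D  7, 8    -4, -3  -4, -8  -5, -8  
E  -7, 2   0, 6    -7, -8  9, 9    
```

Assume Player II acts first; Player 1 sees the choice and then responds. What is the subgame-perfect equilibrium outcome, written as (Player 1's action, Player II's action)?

Player 1 best-responds to each possible Player II move:
- W: BR = A, leader payoff 4.
- X: BR = B, leader payoff -6.
- Y: BR = C, leader payoff 4.
- Z: BR = E, leader payoff 9.
Among 4, -6, 4, 9, the best is 9 at Z. Subgame-perfect outcome: (E, Z) with payoffs (9, 9).

(E, Z)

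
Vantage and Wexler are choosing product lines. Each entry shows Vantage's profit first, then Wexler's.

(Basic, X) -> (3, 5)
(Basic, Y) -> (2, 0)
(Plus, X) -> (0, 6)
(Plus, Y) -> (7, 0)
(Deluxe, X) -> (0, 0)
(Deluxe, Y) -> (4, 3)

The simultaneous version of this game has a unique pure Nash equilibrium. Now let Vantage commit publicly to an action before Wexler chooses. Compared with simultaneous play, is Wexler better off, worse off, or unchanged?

worse off

Solve by backward induction (Vantage leads).
- Basic → Wexler plays X (best of 5, 0); Vantage gets 3.
- Plus → Wexler plays X (best of 6, 0); Vantage gets 0.
- Deluxe → Wexler plays Y (best of 0, 3); Vantage gets 4.
Vantage's induced payoffs are 3, 0, 4, so Vantage commits to Deluxe. Subgame-perfect outcome: (Deluxe, Y) with payoffs (4, 3).
Now find the simultaneous Nash equilibrium.
Vantage's best replies: X→Basic; Y→Plus.
Wexler's best replies: Basic→X; Plus→X; Deluxe→Y.
The unique mutual best reply is (Basic, X), giving (3, 5).
Wexler earns 3 sequentially versus 5 at the Nash outcome: worse off.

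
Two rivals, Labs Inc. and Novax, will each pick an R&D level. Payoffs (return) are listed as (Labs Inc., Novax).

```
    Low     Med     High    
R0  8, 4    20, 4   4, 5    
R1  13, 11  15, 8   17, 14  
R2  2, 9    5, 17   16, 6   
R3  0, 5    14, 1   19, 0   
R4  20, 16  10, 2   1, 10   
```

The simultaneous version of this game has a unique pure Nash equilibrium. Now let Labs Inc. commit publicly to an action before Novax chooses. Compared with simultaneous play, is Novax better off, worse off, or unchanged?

Novax best-responds to each possible Labs Inc. move:
- R0: Novax compares 4, 4, 5 and picks High; Labs Inc. would get 4.
- R1: Novax compares 11, 8, 14 and picks High; Labs Inc. would get 17.
- R2: Novax compares 9, 17, 6 and picks Med; Labs Inc. would get 5.
- R3: Novax compares 5, 1, 0 and picks Low; Labs Inc. would get 0.
- R4: Novax compares 16, 2, 10 and picks Low; Labs Inc. would get 20.
Among 4, 17, 5, 0, 20, the best is 20 at R4. Subgame-perfect outcome: (R4, Low) with payoffs (20, 16).
For the simultaneous game, intersect best replies.
Labs Inc.'s best replies: Low→R4; Med→R0; High→R3.
Novax's best replies: R0→High; R1→High; R2→Med; R3→Low; R4→Low.
Only (R4, Low) has each player best-responding; Nash payoffs (20, 16).
Novax earns 16 sequentially versus 16 at the Nash outcome: unchanged.

unchanged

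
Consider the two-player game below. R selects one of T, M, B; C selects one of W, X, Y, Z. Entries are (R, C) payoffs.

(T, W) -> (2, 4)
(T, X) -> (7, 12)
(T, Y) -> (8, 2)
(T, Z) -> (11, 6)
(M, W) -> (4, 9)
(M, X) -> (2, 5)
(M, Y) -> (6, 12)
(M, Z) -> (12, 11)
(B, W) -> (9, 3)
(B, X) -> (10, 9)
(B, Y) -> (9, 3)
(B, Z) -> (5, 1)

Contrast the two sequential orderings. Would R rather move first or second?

If R leads: C's best replies are T→X, M→Y, B→X; R's induced payoffs 7, 6, 10; outcome (B, X), payoffs (10, 9).
If C leads: R's best replies are W→B, X→B, Y→B, Z→M; C's induced payoffs 3, 9, 3, 11; outcome (M, Z), payoffs (12, 11).
R gets 10 moving first and 12 moving second, so R prefers to move second.

second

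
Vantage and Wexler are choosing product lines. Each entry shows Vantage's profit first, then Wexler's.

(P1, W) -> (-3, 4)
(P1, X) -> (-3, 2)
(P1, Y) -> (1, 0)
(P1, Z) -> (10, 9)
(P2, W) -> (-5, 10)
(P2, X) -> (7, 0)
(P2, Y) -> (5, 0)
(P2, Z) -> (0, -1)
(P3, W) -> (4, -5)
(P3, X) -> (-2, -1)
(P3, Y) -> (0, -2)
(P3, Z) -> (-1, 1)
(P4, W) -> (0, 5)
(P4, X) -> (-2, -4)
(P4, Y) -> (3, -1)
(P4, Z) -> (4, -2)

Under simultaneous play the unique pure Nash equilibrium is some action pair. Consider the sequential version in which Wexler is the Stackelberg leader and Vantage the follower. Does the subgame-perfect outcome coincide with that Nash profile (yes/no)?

yes

Work backward from Vantage's decision.
- W: BR = P3, leader payoff -5.
- X: BR = P2, leader payoff 0.
- Y: BR = P2, leader payoff 0.
- Z: BR = P1, leader payoff 9.
Among -5, 0, 0, 9, the best is 9 at Z. Subgame-perfect outcome: (P1, Z) with payoffs (10, 9).
Under simultaneous play:
Vantage's best replies: W→P3; X→P2; Y→P2; Z→P1.
Wexler's best replies: P1→Z; P2→W; P3→Z; P4→W.
Only (P1, Z) has each player best-responding; Nash payoffs (10, 9).
Sequential outcome (P1, Z) coincides with the Nash profile (P1, Z).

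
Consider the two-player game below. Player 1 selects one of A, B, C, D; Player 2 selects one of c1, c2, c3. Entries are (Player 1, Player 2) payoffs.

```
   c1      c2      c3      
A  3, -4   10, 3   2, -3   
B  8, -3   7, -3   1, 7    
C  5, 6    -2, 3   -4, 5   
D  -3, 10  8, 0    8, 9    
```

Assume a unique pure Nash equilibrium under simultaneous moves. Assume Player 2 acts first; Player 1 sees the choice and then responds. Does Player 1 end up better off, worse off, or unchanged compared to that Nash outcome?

worse off

Backward induction with Player 2 moving first.
- c1: BR = B, leader payoff -3.
- c2: BR = A, leader payoff 3.
- c3: BR = D, leader payoff 9.
Maximizing over -3, 3, 9, Player 2 chooses c3. Subgame-perfect outcome: (D, c3) with payoffs (8, 9).
Now find the simultaneous Nash equilibrium.
Player 1's best replies: c1→B; c2→A; c3→D.
Player 2's best replies: A→c2; B→c3; C→c1; D→c1.
Only (A, c2) has each player best-responding; Nash payoffs (10, 3).
Player 1 earns 8 sequentially versus 10 at the Nash outcome: worse off.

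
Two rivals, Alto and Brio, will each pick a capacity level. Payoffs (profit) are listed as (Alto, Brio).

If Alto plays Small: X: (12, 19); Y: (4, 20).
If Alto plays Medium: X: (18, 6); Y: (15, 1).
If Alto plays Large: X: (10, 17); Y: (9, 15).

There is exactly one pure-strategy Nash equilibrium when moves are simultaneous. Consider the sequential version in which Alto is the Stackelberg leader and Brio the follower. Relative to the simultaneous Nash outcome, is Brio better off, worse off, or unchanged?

Brio best-responds to each possible Alto move:
- Small: Brio compares 19, 20 and picks Y; Alto would get 4.
- Medium: Brio compares 6, 1 and picks X; Alto would get 18.
- Large: Brio compares 17, 15 and picks X; Alto would get 10.
Maximizing over 4, 18, 10, Alto chooses Medium. Subgame-perfect outcome: (Medium, X) with payoffs (18, 6).
Under simultaneous play:
Alto's best replies: X→Medium; Y→Medium.
Brio's best replies: Small→Y; Medium→X; Large→X.
The unique mutual best reply is (Medium, X), giving (18, 6).
Brio earns 6 sequentially versus 6 at the Nash outcome: unchanged.

unchanged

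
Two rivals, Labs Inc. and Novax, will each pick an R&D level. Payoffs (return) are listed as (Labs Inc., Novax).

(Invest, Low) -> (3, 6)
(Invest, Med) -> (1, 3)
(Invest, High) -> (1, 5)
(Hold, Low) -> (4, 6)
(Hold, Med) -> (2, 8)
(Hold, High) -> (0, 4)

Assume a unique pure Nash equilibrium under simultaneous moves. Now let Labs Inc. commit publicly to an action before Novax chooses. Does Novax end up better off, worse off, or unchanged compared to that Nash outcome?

worse off

Backward induction with Labs Inc. moving first.
- Invest → Novax plays Low (best of 6, 3, 5); Labs Inc. gets 3.
- Hold → Novax plays Med (best of 6, 8, 4); Labs Inc. gets 2.
Labs Inc.'s induced payoffs are 3, 2, so Labs Inc. commits to Invest. Subgame-perfect outcome: (Invest, Low) with payoffs (3, 6).
Now find the simultaneous Nash equilibrium.
Labs Inc.'s best replies: Low→Hold; Med→Hold; High→Invest.
Novax's best replies: Invest→Low; Hold→Med.
The unique mutual best reply is (Hold, Med), giving (2, 8).
Novax earns 6 sequentially versus 8 at the Nash outcome: worse off.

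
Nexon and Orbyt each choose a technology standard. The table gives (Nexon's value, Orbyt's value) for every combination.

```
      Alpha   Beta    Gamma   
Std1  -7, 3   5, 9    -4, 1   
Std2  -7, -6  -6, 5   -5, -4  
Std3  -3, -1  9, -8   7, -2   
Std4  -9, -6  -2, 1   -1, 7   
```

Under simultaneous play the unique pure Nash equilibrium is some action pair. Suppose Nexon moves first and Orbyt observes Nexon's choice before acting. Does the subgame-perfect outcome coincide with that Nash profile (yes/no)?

Orbyt best-responds to each possible Nexon move:
- Std1 → Orbyt plays Beta (best of 3, 9, 1); Nexon gets 5.
- Std2 → Orbyt plays Beta (best of -6, 5, -4); Nexon gets -6.
- Std3 → Orbyt plays Alpha (best of -1, -8, -2); Nexon gets -3.
- Std4 → Orbyt plays Gamma (best of -6, 1, 7); Nexon gets -1.
Nexon's induced payoffs are 5, -6, -3, -1, so Nexon commits to Std1. Subgame-perfect outcome: (Std1, Beta) with payoffs (5, 9).
Under simultaneous play:
Nexon's best replies: Alpha→Std3; Beta→Std3; Gamma→Std3.
Orbyt's best replies: Std1→Beta; Std2→Beta; Std3→Alpha; Std4→Gamma.
Only (Std3, Alpha) has each player best-responding; Nash payoffs (-3, -1).
Sequential outcome (Std1, Beta) differs from the Nash profile (Std3, Alpha).

no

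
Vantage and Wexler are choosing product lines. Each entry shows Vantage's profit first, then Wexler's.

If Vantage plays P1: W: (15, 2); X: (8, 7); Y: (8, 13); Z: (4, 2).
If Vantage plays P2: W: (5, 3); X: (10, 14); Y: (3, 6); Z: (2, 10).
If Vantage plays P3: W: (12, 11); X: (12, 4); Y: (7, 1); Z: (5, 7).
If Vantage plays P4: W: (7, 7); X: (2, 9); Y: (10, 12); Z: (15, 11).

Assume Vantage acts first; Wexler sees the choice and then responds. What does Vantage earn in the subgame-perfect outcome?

Backward induction with Vantage moving first.
- P1: Wexler compares 2, 7, 13, 2 and picks Y; Vantage would get 8.
- P2: Wexler compares 3, 14, 6, 10 and picks X; Vantage would get 10.
- P3: Wexler compares 11, 4, 1, 7 and picks W; Vantage would get 12.
- P4: Wexler compares 7, 9, 12, 11 and picks Y; Vantage would get 10.
Maximizing over 8, 10, 12, 10, Vantage chooses P3. Subgame-perfect outcome: (P3, W) with payoffs (12, 11).

12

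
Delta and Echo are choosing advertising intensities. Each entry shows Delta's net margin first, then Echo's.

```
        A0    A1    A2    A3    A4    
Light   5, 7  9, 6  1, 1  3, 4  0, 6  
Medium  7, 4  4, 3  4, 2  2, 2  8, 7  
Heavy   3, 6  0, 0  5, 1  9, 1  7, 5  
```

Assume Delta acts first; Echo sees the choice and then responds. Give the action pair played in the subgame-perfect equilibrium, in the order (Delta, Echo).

(Medium, A4)

Echo best-responds to each possible Delta move:
- Light: BR = A0, leader payoff 5.
- Medium: BR = A4, leader payoff 8.
- Heavy: BR = A0, leader payoff 3.
Among 5, 8, 3, the best is 8 at Medium. Subgame-perfect outcome: (Medium, A4) with payoffs (8, 7).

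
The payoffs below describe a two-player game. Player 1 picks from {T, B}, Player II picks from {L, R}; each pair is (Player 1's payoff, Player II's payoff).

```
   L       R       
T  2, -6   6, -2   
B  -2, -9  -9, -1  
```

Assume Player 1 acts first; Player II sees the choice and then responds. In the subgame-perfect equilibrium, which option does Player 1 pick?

Player II best-responds to each possible Player 1 move:
- T: BR = R, leader payoff 6.
- B: BR = R, leader payoff -9.
Player 1's induced payoffs are 6, -9, so Player 1 commits to T. Subgame-perfect outcome: (T, R) with payoffs (6, -2).

T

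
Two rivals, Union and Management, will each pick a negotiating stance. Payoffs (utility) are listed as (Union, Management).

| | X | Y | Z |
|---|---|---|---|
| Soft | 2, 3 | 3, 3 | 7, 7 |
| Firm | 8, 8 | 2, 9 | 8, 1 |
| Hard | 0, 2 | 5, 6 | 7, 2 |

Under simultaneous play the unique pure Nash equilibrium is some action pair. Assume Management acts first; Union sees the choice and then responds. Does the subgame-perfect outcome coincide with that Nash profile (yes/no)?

Solve by backward induction (Management leads).
- X: BR = Firm, leader payoff 8.
- Y: BR = Hard, leader payoff 6.
- Z: BR = Firm, leader payoff 1.
Maximizing over 8, 6, 1, Management chooses X. Subgame-perfect outcome: (Firm, X) with payoffs (8, 8).
Now find the simultaneous Nash equilibrium.
Union's best replies: X→Firm; Y→Hard; Z→Firm.
Management's best replies: Soft→Z; Firm→Y; Hard→Y.
Only (Hard, Y) has each player best-responding; Nash payoffs (5, 6).
Sequential outcome (Firm, X) differs from the Nash profile (Hard, Y).

no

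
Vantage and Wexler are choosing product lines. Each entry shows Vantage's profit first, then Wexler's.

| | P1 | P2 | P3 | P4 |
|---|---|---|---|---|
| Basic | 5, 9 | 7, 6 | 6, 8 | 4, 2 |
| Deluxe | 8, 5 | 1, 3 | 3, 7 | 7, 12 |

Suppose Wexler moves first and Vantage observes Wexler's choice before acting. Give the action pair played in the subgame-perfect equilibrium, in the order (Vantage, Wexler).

Backward induction with Wexler moving first.
- P1: BR = Deluxe, leader payoff 5.
- P2: BR = Basic, leader payoff 6.
- P3: BR = Basic, leader payoff 8.
- P4: BR = Deluxe, leader payoff 12.
Among 5, 6, 8, 12, the best is 12 at P4. Subgame-perfect outcome: (Deluxe, P4) with payoffs (7, 12).

(Deluxe, P4)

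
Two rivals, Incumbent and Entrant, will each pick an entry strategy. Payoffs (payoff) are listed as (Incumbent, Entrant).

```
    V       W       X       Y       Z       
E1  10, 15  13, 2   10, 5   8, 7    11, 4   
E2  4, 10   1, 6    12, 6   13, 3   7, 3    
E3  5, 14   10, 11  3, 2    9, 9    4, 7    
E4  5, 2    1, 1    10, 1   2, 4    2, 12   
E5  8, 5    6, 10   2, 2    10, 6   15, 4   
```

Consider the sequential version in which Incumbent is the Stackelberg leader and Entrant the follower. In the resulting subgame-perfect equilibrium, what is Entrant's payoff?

Solve by backward induction (Incumbent leads).
- E1: Entrant compares 15, 2, 5, 7, 4 and picks V; Incumbent would get 10.
- E2: Entrant compares 10, 6, 6, 3, 3 and picks V; Incumbent would get 4.
- E3: Entrant compares 14, 11, 2, 9, 7 and picks V; Incumbent would get 5.
- E4: Entrant compares 2, 1, 1, 4, 12 and picks Z; Incumbent would get 2.
- E5: Entrant compares 5, 10, 2, 6, 4 and picks W; Incumbent would get 6.
Among 10, 4, 5, 2, 6, the best is 10 at E1. Subgame-perfect outcome: (E1, V) with payoffs (10, 15).

15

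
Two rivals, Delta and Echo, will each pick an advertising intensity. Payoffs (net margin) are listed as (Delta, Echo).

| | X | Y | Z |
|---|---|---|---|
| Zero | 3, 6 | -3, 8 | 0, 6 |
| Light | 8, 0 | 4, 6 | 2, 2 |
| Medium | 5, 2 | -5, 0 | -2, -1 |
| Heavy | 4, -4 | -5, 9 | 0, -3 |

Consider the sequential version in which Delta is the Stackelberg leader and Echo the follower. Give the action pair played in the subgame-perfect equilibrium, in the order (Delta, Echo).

Backward induction with Delta moving first.
- Zero: BR = Y, leader payoff -3.
- Light: BR = Y, leader payoff 4.
- Medium: BR = X, leader payoff 5.
- Heavy: BR = Y, leader payoff -5.
Among -3, 4, 5, -5, the best is 5 at Medium. Subgame-perfect outcome: (Medium, X) with payoffs (5, 2).

(Medium, X)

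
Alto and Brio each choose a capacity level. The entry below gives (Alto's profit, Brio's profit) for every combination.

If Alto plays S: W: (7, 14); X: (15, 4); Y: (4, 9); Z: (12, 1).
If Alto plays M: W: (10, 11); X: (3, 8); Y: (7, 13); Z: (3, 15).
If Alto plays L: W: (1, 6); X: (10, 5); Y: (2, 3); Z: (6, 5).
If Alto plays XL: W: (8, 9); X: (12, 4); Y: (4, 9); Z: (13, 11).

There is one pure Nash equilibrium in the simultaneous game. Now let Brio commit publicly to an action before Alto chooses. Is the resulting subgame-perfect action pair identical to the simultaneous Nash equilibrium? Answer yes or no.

Solve by backward induction (Brio leads).
- W: Alto compares 7, 10, 1, 8 and picks M; Brio would get 11.
- X: Alto compares 15, 3, 10, 12 and picks S; Brio would get 4.
- Y: Alto compares 4, 7, 2, 4 and picks M; Brio would get 13.
- Z: Alto compares 12, 3, 6, 13 and picks XL; Brio would get 11.
Maximizing over 11, 4, 13, 11, Brio chooses Y. Subgame-perfect outcome: (M, Y) with payoffs (7, 13).
For the simultaneous game, intersect best replies.
Alto's best replies: W→M; X→S; Y→M; Z→XL.
Brio's best replies: S→W; M→Z; L→W; XL→Z.
Only (XL, Z) has each player best-responding; Nash payoffs (13, 11).
Sequential outcome (M, Y) differs from the Nash profile (XL, Z).

no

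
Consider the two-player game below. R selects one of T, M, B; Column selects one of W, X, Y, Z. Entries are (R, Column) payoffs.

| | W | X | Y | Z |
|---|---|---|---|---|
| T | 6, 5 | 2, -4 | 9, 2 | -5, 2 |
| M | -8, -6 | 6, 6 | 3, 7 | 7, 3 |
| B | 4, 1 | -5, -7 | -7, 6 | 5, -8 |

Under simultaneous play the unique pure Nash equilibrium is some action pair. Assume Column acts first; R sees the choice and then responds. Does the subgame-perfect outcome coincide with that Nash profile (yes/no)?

no

Solve by backward induction (Column leads).
- W → R plays T (best of 6, -8, 4); Column gets 5.
- X → R plays M (best of 2, 6, -5); Column gets 6.
- Y → R plays T (best of 9, 3, -7); Column gets 2.
- Z → R plays M (best of -5, 7, 5); Column gets 3.
Maximizing over 5, 6, 2, 3, Column chooses X. Subgame-perfect outcome: (M, X) with payoffs (6, 6).
Under simultaneous play:
R's best replies: W→T; X→M; Y→T; Z→M.
Column's best replies: T→W; M→Y; B→Y.
The unique mutual best reply is (T, W), giving (6, 5).
Sequential outcome (M, X) differs from the Nash profile (T, W).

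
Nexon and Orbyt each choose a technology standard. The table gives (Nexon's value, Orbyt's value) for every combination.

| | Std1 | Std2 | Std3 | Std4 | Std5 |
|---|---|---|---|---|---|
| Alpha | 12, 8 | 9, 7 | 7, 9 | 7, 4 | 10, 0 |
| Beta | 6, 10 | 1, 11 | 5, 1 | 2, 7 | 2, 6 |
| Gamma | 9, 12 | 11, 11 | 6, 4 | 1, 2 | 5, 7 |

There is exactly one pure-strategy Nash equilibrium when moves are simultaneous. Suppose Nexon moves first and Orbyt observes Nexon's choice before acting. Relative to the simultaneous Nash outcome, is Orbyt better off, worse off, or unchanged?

Work backward from Orbyt's decision.
- Alpha: BR = Std3, leader payoff 7.
- Beta: BR = Std2, leader payoff 1.
- Gamma: BR = Std1, leader payoff 9.
Nexon's induced payoffs are 7, 1, 9, so Nexon commits to Gamma. Subgame-perfect outcome: (Gamma, Std1) with payoffs (9, 12).
Now find the simultaneous Nash equilibrium.
Nexon's best replies: Std1→Alpha; Std2→Gamma; Std3→Alpha; Std4→Alpha; Std5→Alpha.
Orbyt's best replies: Alpha→Std3; Beta→Std2; Gamma→Std1.
The unique mutual best reply is (Alpha, Std3), giving (7, 9).
Orbyt earns 12 sequentially versus 9 at the Nash outcome: better off.

better off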